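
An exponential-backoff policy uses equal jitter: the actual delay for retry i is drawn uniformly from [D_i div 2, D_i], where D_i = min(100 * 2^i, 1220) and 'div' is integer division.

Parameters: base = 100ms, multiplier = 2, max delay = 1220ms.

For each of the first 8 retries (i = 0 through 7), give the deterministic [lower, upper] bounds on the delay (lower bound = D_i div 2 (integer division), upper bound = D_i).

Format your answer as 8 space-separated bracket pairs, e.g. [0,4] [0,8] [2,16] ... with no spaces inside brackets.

Answer: [50,100] [100,200] [200,400] [400,800] [610,1220] [610,1220] [610,1220] [610,1220]

Derivation:
Computing bounds per retry:
  i=0: D_i=min(100*2^0,1220)=100, bounds=[50,100]
  i=1: D_i=min(100*2^1,1220)=200, bounds=[100,200]
  i=2: D_i=min(100*2^2,1220)=400, bounds=[200,400]
  i=3: D_i=min(100*2^3,1220)=800, bounds=[400,800]
  i=4: D_i=min(100*2^4,1220)=1220, bounds=[610,1220]
  i=5: D_i=min(100*2^5,1220)=1220, bounds=[610,1220]
  i=6: D_i=min(100*2^6,1220)=1220, bounds=[610,1220]
  i=7: D_i=min(100*2^7,1220)=1220, bounds=[610,1220]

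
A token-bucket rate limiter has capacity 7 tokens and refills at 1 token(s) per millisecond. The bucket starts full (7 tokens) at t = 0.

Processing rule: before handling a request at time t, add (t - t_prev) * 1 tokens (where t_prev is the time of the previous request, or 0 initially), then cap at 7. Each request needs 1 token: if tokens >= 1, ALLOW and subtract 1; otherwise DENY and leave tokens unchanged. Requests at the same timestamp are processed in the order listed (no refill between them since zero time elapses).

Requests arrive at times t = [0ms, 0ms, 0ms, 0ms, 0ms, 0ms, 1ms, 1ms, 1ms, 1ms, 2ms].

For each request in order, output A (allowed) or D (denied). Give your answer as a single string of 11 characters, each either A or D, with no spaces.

Simulating step by step:
  req#1 t=0ms: ALLOW
  req#2 t=0ms: ALLOW
  req#3 t=0ms: ALLOW
  req#4 t=0ms: ALLOW
  req#5 t=0ms: ALLOW
  req#6 t=0ms: ALLOW
  req#7 t=1ms: ALLOW
  req#8 t=1ms: ALLOW
  req#9 t=1ms: DENY
  req#10 t=1ms: DENY
  req#11 t=2ms: ALLOW

Answer: AAAAAAAADDA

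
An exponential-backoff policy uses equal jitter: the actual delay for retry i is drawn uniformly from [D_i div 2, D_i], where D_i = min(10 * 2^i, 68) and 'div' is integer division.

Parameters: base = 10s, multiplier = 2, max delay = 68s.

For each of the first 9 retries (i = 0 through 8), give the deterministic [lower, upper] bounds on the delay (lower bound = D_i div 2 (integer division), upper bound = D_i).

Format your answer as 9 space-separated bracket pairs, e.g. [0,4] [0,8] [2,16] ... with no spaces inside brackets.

Computing bounds per retry:
  i=0: D_i=min(10*2^0,68)=10, bounds=[5,10]
  i=1: D_i=min(10*2^1,68)=20, bounds=[10,20]
  i=2: D_i=min(10*2^2,68)=40, bounds=[20,40]
  i=3: D_i=min(10*2^3,68)=68, bounds=[34,68]
  i=4: D_i=min(10*2^4,68)=68, bounds=[34,68]
  i=5: D_i=min(10*2^5,68)=68, bounds=[34,68]
  i=6: D_i=min(10*2^6,68)=68, bounds=[34,68]
  i=7: D_i=min(10*2^7,68)=68, bounds=[34,68]
  i=8: D_i=min(10*2^8,68)=68, bounds=[34,68]

Answer: [5,10] [10,20] [20,40] [34,68] [34,68] [34,68] [34,68] [34,68] [34,68]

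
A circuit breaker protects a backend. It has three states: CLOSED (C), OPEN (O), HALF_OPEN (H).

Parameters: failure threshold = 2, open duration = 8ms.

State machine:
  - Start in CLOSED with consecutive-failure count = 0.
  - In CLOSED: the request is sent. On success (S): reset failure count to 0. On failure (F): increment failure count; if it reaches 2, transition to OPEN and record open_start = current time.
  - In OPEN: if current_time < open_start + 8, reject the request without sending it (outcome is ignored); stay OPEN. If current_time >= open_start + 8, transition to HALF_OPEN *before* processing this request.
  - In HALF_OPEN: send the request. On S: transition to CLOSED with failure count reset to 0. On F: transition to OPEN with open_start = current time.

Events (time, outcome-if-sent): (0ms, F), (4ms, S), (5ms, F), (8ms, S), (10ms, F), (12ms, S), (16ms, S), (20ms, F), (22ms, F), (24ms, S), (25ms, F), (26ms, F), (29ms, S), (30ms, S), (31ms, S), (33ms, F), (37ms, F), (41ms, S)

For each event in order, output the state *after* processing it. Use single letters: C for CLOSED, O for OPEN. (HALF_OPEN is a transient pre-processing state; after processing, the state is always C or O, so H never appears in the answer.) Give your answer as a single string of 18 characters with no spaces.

Answer: CCCCCCCCOOOOOCCCOO

Derivation:
State after each event:
  event#1 t=0ms outcome=F: state=CLOSED
  event#2 t=4ms outcome=S: state=CLOSED
  event#3 t=5ms outcome=F: state=CLOSED
  event#4 t=8ms outcome=S: state=CLOSED
  event#5 t=10ms outcome=F: state=CLOSED
  event#6 t=12ms outcome=S: state=CLOSED
  event#7 t=16ms outcome=S: state=CLOSED
  event#8 t=20ms outcome=F: state=CLOSED
  event#9 t=22ms outcome=F: state=OPEN
  event#10 t=24ms outcome=S: state=OPEN
  event#11 t=25ms outcome=F: state=OPEN
  event#12 t=26ms outcome=F: state=OPEN
  event#13 t=29ms outcome=S: state=OPEN
  event#14 t=30ms outcome=S: state=CLOSED
  event#15 t=31ms outcome=S: state=CLOSED
  event#16 t=33ms outcome=F: state=CLOSED
  event#17 t=37ms outcome=F: state=OPEN
  event#18 t=41ms outcome=S: state=OPEN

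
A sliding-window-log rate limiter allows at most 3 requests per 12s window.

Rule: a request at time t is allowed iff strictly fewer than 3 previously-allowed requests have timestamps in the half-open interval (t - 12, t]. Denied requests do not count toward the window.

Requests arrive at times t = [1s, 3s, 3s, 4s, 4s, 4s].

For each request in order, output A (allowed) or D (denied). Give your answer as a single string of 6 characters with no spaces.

Tracking allowed requests in the window:
  req#1 t=1s: ALLOW
  req#2 t=3s: ALLOW
  req#3 t=3s: ALLOW
  req#4 t=4s: DENY
  req#5 t=4s: DENY
  req#6 t=4s: DENY

Answer: AAADDD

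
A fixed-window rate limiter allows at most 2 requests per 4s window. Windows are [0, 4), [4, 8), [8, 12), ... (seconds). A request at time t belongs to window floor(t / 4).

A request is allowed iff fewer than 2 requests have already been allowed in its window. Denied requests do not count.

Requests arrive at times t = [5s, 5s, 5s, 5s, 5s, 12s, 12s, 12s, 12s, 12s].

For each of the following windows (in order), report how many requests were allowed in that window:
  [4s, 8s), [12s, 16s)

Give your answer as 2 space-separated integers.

Processing requests:
  req#1 t=5s (window 1): ALLOW
  req#2 t=5s (window 1): ALLOW
  req#3 t=5s (window 1): DENY
  req#4 t=5s (window 1): DENY
  req#5 t=5s (window 1): DENY
  req#6 t=12s (window 3): ALLOW
  req#7 t=12s (window 3): ALLOW
  req#8 t=12s (window 3): DENY
  req#9 t=12s (window 3): DENY
  req#10 t=12s (window 3): DENY

Allowed counts by window: 2 2

Answer: 2 2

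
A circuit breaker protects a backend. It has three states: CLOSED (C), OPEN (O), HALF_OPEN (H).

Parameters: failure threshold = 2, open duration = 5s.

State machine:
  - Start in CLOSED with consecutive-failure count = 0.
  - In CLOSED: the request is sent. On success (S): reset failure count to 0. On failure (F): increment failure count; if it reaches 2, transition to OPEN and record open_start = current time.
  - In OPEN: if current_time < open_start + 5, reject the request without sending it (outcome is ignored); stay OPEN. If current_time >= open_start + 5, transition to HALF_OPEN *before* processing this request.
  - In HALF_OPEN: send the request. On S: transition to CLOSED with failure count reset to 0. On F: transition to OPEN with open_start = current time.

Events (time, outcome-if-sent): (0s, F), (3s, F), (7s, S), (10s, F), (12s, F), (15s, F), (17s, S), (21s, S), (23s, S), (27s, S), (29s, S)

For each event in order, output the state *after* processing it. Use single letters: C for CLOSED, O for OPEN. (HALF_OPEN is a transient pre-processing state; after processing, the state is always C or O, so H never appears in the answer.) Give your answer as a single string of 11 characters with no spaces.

Answer: COOOOOOCCCC

Derivation:
State after each event:
  event#1 t=0s outcome=F: state=CLOSED
  event#2 t=3s outcome=F: state=OPEN
  event#3 t=7s outcome=S: state=OPEN
  event#4 t=10s outcome=F: state=OPEN
  event#5 t=12s outcome=F: state=OPEN
  event#6 t=15s outcome=F: state=OPEN
  event#7 t=17s outcome=S: state=OPEN
  event#8 t=21s outcome=S: state=CLOSED
  event#9 t=23s outcome=S: state=CLOSED
  event#10 t=27s outcome=S: state=CLOSED
  event#11 t=29s outcome=S: state=CLOSED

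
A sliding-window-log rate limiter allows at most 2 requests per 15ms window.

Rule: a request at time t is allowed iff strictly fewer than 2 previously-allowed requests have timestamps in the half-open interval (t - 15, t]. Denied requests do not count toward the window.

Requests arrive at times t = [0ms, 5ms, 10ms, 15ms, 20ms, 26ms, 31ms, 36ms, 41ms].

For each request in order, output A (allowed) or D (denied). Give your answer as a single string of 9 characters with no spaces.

Tracking allowed requests in the window:
  req#1 t=0ms: ALLOW
  req#2 t=5ms: ALLOW
  req#3 t=10ms: DENY
  req#4 t=15ms: ALLOW
  req#5 t=20ms: ALLOW
  req#6 t=26ms: DENY
  req#7 t=31ms: ALLOW
  req#8 t=36ms: ALLOW
  req#9 t=41ms: DENY

Answer: AADAADAAD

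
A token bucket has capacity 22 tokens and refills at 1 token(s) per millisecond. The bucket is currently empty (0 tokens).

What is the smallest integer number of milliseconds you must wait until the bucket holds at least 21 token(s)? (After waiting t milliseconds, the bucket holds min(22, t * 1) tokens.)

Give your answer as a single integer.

Need t * 1 >= 21, so t >= 21/1.
Smallest integer t = ceil(21/1) = 21.

Answer: 21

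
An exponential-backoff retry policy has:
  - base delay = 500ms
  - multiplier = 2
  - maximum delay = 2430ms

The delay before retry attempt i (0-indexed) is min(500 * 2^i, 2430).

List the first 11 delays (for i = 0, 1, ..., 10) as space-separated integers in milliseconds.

Computing each delay:
  i=0: min(500*2^0, 2430) = 500
  i=1: min(500*2^1, 2430) = 1000
  i=2: min(500*2^2, 2430) = 2000
  i=3: min(500*2^3, 2430) = 2430
  i=4: min(500*2^4, 2430) = 2430
  i=5: min(500*2^5, 2430) = 2430
  i=6: min(500*2^6, 2430) = 2430
  i=7: min(500*2^7, 2430) = 2430
  i=8: min(500*2^8, 2430) = 2430
  i=9: min(500*2^9, 2430) = 2430
  i=10: min(500*2^10, 2430) = 2430

Answer: 500 1000 2000 2430 2430 2430 2430 2430 2430 2430 2430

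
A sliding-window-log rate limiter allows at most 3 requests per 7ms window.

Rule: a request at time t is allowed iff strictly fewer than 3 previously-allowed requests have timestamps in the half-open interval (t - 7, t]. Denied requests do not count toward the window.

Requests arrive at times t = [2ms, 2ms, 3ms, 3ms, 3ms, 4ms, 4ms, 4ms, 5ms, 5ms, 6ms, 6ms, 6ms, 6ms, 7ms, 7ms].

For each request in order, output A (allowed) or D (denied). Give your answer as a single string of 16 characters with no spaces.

Tracking allowed requests in the window:
  req#1 t=2ms: ALLOW
  req#2 t=2ms: ALLOW
  req#3 t=3ms: ALLOW
  req#4 t=3ms: DENY
  req#5 t=3ms: DENY
  req#6 t=4ms: DENY
  req#7 t=4ms: DENY
  req#8 t=4ms: DENY
  req#9 t=5ms: DENY
  req#10 t=5ms: DENY
  req#11 t=6ms: DENY
  req#12 t=6ms: DENY
  req#13 t=6ms: DENY
  req#14 t=6ms: DENY
  req#15 t=7ms: DENY
  req#16 t=7ms: DENY

Answer: AAADDDDDDDDDDDDD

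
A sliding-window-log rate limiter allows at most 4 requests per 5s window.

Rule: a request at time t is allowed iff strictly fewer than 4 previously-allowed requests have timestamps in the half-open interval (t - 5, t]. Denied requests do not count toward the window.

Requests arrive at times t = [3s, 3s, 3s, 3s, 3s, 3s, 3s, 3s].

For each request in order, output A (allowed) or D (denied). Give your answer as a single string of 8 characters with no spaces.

Answer: AAAADDDD

Derivation:
Tracking allowed requests in the window:
  req#1 t=3s: ALLOW
  req#2 t=3s: ALLOW
  req#3 t=3s: ALLOW
  req#4 t=3s: ALLOW
  req#5 t=3s: DENY
  req#6 t=3s: DENY
  req#7 t=3s: DENY
  req#8 t=3s: DENY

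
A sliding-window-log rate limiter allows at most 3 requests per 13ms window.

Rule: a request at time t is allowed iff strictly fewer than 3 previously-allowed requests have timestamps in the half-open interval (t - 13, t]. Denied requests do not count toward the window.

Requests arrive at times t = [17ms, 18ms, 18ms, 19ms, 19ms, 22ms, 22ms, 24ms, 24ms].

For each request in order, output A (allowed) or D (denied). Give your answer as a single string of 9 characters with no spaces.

Answer: AAADDDDDD

Derivation:
Tracking allowed requests in the window:
  req#1 t=17ms: ALLOW
  req#2 t=18ms: ALLOW
  req#3 t=18ms: ALLOW
  req#4 t=19ms: DENY
  req#5 t=19ms: DENY
  req#6 t=22ms: DENY
  req#7 t=22ms: DENY
  req#8 t=24ms: DENY
  req#9 t=24ms: DENY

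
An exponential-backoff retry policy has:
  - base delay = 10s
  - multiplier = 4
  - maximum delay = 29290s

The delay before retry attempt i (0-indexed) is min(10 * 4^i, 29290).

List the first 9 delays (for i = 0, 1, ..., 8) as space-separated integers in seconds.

Answer: 10 40 160 640 2560 10240 29290 29290 29290

Derivation:
Computing each delay:
  i=0: min(10*4^0, 29290) = 10
  i=1: min(10*4^1, 29290) = 40
  i=2: min(10*4^2, 29290) = 160
  i=3: min(10*4^3, 29290) = 640
  i=4: min(10*4^4, 29290) = 2560
  i=5: min(10*4^5, 29290) = 10240
  i=6: min(10*4^6, 29290) = 29290
  i=7: min(10*4^7, 29290) = 29290
  i=8: min(10*4^8, 29290) = 29290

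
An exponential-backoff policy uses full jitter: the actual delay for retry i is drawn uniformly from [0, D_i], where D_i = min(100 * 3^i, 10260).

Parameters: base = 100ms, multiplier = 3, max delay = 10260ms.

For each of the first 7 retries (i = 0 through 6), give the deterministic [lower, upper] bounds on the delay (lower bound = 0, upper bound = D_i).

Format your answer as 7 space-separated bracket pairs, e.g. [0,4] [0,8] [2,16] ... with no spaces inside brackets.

Answer: [0,100] [0,300] [0,900] [0,2700] [0,8100] [0,10260] [0,10260]

Derivation:
Computing bounds per retry:
  i=0: D_i=min(100*3^0,10260)=100, bounds=[0,100]
  i=1: D_i=min(100*3^1,10260)=300, bounds=[0,300]
  i=2: D_i=min(100*3^2,10260)=900, bounds=[0,900]
  i=3: D_i=min(100*3^3,10260)=2700, bounds=[0,2700]
  i=4: D_i=min(100*3^4,10260)=8100, bounds=[0,8100]
  i=5: D_i=min(100*3^5,10260)=10260, bounds=[0,10260]
  i=6: D_i=min(100*3^6,10260)=10260, bounds=[0,10260]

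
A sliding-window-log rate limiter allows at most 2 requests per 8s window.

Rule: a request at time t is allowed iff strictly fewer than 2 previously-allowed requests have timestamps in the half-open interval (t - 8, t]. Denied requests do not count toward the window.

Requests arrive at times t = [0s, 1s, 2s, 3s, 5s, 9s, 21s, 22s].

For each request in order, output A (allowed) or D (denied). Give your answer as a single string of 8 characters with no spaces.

Answer: AADDDAAA

Derivation:
Tracking allowed requests in the window:
  req#1 t=0s: ALLOW
  req#2 t=1s: ALLOW
  req#3 t=2s: DENY
  req#4 t=3s: DENY
  req#5 t=5s: DENY
  req#6 t=9s: ALLOW
  req#7 t=21s: ALLOW
  req#8 t=22s: ALLOW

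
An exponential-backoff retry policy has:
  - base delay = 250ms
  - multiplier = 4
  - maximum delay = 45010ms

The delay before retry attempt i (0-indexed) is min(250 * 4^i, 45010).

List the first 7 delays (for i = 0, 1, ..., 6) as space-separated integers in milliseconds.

Computing each delay:
  i=0: min(250*4^0, 45010) = 250
  i=1: min(250*4^1, 45010) = 1000
  i=2: min(250*4^2, 45010) = 4000
  i=3: min(250*4^3, 45010) = 16000
  i=4: min(250*4^4, 45010) = 45010
  i=5: min(250*4^5, 45010) = 45010
  i=6: min(250*4^6, 45010) = 45010

Answer: 250 1000 4000 16000 45010 45010 45010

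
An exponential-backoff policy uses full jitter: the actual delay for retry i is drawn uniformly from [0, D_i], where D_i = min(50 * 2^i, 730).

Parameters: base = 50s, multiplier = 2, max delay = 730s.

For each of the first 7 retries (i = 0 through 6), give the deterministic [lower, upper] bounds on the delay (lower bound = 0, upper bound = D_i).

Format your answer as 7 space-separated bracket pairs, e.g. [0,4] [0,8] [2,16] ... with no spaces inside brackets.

Answer: [0,50] [0,100] [0,200] [0,400] [0,730] [0,730] [0,730]

Derivation:
Computing bounds per retry:
  i=0: D_i=min(50*2^0,730)=50, bounds=[0,50]
  i=1: D_i=min(50*2^1,730)=100, bounds=[0,100]
  i=2: D_i=min(50*2^2,730)=200, bounds=[0,200]
  i=3: D_i=min(50*2^3,730)=400, bounds=[0,400]
  i=4: D_i=min(50*2^4,730)=730, bounds=[0,730]
  i=5: D_i=min(50*2^5,730)=730, bounds=[0,730]
  i=6: D_i=min(50*2^6,730)=730, bounds=[0,730]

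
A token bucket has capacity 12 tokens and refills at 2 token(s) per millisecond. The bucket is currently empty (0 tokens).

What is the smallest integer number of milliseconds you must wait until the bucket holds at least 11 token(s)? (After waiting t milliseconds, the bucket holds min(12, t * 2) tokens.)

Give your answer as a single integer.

Need t * 2 >= 11, so t >= 11/2.
Smallest integer t = ceil(11/2) = 6.

Answer: 6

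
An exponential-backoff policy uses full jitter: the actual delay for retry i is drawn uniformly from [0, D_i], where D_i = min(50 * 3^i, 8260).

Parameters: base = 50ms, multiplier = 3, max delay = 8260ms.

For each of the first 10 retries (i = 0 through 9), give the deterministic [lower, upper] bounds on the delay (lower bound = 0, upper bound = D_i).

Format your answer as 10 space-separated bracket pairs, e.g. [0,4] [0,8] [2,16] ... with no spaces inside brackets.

Computing bounds per retry:
  i=0: D_i=min(50*3^0,8260)=50, bounds=[0,50]
  i=1: D_i=min(50*3^1,8260)=150, bounds=[0,150]
  i=2: D_i=min(50*3^2,8260)=450, bounds=[0,450]
  i=3: D_i=min(50*3^3,8260)=1350, bounds=[0,1350]
  i=4: D_i=min(50*3^4,8260)=4050, bounds=[0,4050]
  i=5: D_i=min(50*3^5,8260)=8260, bounds=[0,8260]
  i=6: D_i=min(50*3^6,8260)=8260, bounds=[0,8260]
  i=7: D_i=min(50*3^7,8260)=8260, bounds=[0,8260]
  i=8: D_i=min(50*3^8,8260)=8260, bounds=[0,8260]
  i=9: D_i=min(50*3^9,8260)=8260, bounds=[0,8260]

Answer: [0,50] [0,150] [0,450] [0,1350] [0,4050] [0,8260] [0,8260] [0,8260] [0,8260] [0,8260]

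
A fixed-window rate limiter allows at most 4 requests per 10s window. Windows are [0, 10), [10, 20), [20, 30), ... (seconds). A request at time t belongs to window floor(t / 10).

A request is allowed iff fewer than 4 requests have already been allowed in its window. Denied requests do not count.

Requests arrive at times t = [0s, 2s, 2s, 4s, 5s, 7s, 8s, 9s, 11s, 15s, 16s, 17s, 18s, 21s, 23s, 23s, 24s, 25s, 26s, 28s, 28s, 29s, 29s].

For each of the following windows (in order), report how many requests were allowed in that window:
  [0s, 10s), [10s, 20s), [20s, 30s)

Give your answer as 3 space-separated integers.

Answer: 4 4 4

Derivation:
Processing requests:
  req#1 t=0s (window 0): ALLOW
  req#2 t=2s (window 0): ALLOW
  req#3 t=2s (window 0): ALLOW
  req#4 t=4s (window 0): ALLOW
  req#5 t=5s (window 0): DENY
  req#6 t=7s (window 0): DENY
  req#7 t=8s (window 0): DENY
  req#8 t=9s (window 0): DENY
  req#9 t=11s (window 1): ALLOW
  req#10 t=15s (window 1): ALLOW
  req#11 t=16s (window 1): ALLOW
  req#12 t=17s (window 1): ALLOW
  req#13 t=18s (window 1): DENY
  req#14 t=21s (window 2): ALLOW
  req#15 t=23s (window 2): ALLOW
  req#16 t=23s (window 2): ALLOW
  req#17 t=24s (window 2): ALLOW
  req#18 t=25s (window 2): DENY
  req#19 t=26s (window 2): DENY
  req#20 t=28s (window 2): DENY
  req#21 t=28s (window 2): DENY
  req#22 t=29s (window 2): DENY
  req#23 t=29s (window 2): DENY

Allowed counts by window: 4 4 4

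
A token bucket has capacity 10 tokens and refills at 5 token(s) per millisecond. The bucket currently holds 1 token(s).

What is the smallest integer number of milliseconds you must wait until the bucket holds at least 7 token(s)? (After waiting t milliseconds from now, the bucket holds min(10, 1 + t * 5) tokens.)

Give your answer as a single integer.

Need 1 + t * 5 >= 7, so t >= 6/5.
Smallest integer t = ceil(6/5) = 2.

Answer: 2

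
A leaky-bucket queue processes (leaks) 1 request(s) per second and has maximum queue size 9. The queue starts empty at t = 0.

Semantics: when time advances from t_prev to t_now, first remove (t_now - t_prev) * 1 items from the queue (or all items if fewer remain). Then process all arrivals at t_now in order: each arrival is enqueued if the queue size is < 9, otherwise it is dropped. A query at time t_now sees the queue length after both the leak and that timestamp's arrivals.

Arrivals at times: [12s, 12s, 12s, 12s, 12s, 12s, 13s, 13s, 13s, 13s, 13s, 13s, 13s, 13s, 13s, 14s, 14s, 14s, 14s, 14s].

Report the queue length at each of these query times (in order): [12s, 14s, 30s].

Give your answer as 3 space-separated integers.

Queue lengths at query times:
  query t=12s: backlog = 6
  query t=14s: backlog = 9
  query t=30s: backlog = 0

Answer: 6 9 0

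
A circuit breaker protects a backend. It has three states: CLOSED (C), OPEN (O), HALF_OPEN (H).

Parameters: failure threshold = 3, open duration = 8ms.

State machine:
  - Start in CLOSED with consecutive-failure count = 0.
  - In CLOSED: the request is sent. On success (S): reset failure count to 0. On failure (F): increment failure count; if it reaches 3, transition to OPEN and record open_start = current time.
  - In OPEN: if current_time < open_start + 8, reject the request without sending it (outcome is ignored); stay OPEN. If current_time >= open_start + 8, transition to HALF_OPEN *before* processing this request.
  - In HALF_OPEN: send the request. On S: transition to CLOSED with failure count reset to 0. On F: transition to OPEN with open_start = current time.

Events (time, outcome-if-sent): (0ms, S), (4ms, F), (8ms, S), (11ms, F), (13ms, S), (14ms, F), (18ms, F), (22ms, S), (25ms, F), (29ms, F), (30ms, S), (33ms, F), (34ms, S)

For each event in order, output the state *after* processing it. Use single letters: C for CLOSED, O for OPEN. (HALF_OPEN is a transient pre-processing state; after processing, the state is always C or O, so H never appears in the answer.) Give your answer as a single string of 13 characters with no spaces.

Answer: CCCCCCCCCCCCC

Derivation:
State after each event:
  event#1 t=0ms outcome=S: state=CLOSED
  event#2 t=4ms outcome=F: state=CLOSED
  event#3 t=8ms outcome=S: state=CLOSED
  event#4 t=11ms outcome=F: state=CLOSED
  event#5 t=13ms outcome=S: state=CLOSED
  event#6 t=14ms outcome=F: state=CLOSED
  event#7 t=18ms outcome=F: state=CLOSED
  event#8 t=22ms outcome=S: state=CLOSED
  event#9 t=25ms outcome=F: state=CLOSED
  event#10 t=29ms outcome=F: state=CLOSED
  event#11 t=30ms outcome=S: state=CLOSED
  event#12 t=33ms outcome=F: state=CLOSED
  event#13 t=34ms outcome=S: state=CLOSED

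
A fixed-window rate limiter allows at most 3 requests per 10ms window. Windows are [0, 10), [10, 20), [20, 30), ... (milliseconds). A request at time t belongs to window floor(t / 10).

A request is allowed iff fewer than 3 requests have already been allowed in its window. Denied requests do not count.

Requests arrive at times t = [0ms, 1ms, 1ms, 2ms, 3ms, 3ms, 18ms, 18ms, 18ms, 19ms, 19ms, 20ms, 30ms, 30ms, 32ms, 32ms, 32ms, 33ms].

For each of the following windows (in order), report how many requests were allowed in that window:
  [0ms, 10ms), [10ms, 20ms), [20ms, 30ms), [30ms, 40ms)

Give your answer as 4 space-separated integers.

Answer: 3 3 1 3

Derivation:
Processing requests:
  req#1 t=0ms (window 0): ALLOW
  req#2 t=1ms (window 0): ALLOW
  req#3 t=1ms (window 0): ALLOW
  req#4 t=2ms (window 0): DENY
  req#5 t=3ms (window 0): DENY
  req#6 t=3ms (window 0): DENY
  req#7 t=18ms (window 1): ALLOW
  req#8 t=18ms (window 1): ALLOW
  req#9 t=18ms (window 1): ALLOW
  req#10 t=19ms (window 1): DENY
  req#11 t=19ms (window 1): DENY
  req#12 t=20ms (window 2): ALLOW
  req#13 t=30ms (window 3): ALLOW
  req#14 t=30ms (window 3): ALLOW
  req#15 t=32ms (window 3): ALLOW
  req#16 t=32ms (window 3): DENY
  req#17 t=32ms (window 3): DENY
  req#18 t=33ms (window 3): DENY

Allowed counts by window: 3 3 1 3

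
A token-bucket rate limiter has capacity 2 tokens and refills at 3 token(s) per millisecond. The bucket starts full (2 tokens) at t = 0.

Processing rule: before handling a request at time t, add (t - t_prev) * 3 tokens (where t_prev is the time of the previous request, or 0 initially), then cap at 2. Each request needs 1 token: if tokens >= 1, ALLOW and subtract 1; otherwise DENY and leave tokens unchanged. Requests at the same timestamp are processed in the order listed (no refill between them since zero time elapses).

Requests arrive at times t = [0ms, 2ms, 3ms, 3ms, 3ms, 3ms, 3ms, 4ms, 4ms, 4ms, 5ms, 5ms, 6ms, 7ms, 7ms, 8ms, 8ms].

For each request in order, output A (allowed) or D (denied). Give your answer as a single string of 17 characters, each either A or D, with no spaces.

Simulating step by step:
  req#1 t=0ms: ALLOW
  req#2 t=2ms: ALLOW
  req#3 t=3ms: ALLOW
  req#4 t=3ms: ALLOW
  req#5 t=3ms: DENY
  req#6 t=3ms: DENY
  req#7 t=3ms: DENY
  req#8 t=4ms: ALLOW
  req#9 t=4ms: ALLOW
  req#10 t=4ms: DENY
  req#11 t=5ms: ALLOW
  req#12 t=5ms: ALLOW
  req#13 t=6ms: ALLOW
  req#14 t=7ms: ALLOW
  req#15 t=7ms: ALLOW
  req#16 t=8ms: ALLOW
  req#17 t=8ms: ALLOW

Answer: AAAADDDAADAAAAAAA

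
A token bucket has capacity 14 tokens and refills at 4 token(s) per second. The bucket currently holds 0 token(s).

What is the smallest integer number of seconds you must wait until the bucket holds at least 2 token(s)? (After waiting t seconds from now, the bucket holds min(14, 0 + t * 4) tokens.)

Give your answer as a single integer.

Need 0 + t * 4 >= 2, so t >= 2/4.
Smallest integer t = ceil(2/4) = 1.

Answer: 1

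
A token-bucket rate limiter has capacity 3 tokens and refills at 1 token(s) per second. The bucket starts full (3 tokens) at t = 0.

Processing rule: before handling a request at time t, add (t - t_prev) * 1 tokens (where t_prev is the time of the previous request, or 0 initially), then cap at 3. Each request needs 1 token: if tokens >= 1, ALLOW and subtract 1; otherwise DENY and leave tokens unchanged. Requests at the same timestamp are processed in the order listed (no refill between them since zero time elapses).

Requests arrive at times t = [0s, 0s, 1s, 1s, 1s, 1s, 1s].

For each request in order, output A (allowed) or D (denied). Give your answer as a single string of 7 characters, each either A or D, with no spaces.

Answer: AAAADDD

Derivation:
Simulating step by step:
  req#1 t=0s: ALLOW
  req#2 t=0s: ALLOW
  req#3 t=1s: ALLOW
  req#4 t=1s: ALLOW
  req#5 t=1s: DENY
  req#6 t=1s: DENY
  req#7 t=1s: DENY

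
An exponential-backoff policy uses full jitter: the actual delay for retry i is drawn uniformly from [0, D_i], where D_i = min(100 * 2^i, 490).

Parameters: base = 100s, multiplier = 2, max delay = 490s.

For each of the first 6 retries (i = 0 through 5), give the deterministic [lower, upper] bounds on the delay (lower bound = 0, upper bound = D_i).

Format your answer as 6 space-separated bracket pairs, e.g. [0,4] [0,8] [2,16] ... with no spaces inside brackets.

Answer: [0,100] [0,200] [0,400] [0,490] [0,490] [0,490]

Derivation:
Computing bounds per retry:
  i=0: D_i=min(100*2^0,490)=100, bounds=[0,100]
  i=1: D_i=min(100*2^1,490)=200, bounds=[0,200]
  i=2: D_i=min(100*2^2,490)=400, bounds=[0,400]
  i=3: D_i=min(100*2^3,490)=490, bounds=[0,490]
  i=4: D_i=min(100*2^4,490)=490, bounds=[0,490]
  i=5: D_i=min(100*2^5,490)=490, bounds=[0,490]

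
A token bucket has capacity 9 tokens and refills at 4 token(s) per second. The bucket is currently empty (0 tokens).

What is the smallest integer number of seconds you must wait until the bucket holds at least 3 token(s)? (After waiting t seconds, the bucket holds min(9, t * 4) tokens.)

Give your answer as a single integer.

Answer: 1

Derivation:
Need t * 4 >= 3, so t >= 3/4.
Smallest integer t = ceil(3/4) = 1.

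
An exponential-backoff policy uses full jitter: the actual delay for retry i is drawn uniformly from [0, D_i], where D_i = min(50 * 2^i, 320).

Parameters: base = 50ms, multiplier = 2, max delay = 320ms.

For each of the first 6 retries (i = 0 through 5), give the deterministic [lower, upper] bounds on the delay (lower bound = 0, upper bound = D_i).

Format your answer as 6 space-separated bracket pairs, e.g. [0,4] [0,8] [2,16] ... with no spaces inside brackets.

Computing bounds per retry:
  i=0: D_i=min(50*2^0,320)=50, bounds=[0,50]
  i=1: D_i=min(50*2^1,320)=100, bounds=[0,100]
  i=2: D_i=min(50*2^2,320)=200, bounds=[0,200]
  i=3: D_i=min(50*2^3,320)=320, bounds=[0,320]
  i=4: D_i=min(50*2^4,320)=320, bounds=[0,320]
  i=5: D_i=min(50*2^5,320)=320, bounds=[0,320]

Answer: [0,50] [0,100] [0,200] [0,320] [0,320] [0,320]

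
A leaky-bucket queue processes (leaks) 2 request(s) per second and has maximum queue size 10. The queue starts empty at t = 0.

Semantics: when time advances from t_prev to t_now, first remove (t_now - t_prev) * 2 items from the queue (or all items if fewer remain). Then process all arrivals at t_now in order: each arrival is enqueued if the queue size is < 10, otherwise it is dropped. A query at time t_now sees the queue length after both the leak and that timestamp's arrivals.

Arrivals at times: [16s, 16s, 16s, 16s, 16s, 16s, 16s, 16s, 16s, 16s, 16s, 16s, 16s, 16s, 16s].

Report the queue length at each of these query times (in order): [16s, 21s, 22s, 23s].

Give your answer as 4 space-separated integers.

Queue lengths at query times:
  query t=16s: backlog = 10
  query t=21s: backlog = 0
  query t=22s: backlog = 0
  query t=23s: backlog = 0

Answer: 10 0 0 0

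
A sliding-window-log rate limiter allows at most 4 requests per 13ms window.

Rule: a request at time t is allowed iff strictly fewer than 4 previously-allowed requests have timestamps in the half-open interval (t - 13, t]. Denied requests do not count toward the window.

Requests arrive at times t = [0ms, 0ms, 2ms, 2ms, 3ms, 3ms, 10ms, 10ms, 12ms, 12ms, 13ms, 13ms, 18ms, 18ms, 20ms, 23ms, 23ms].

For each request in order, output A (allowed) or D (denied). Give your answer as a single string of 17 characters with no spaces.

Tracking allowed requests in the window:
  req#1 t=0ms: ALLOW
  req#2 t=0ms: ALLOW
  req#3 t=2ms: ALLOW
  req#4 t=2ms: ALLOW
  req#5 t=3ms: DENY
  req#6 t=3ms: DENY
  req#7 t=10ms: DENY
  req#8 t=10ms: DENY
  req#9 t=12ms: DENY
  req#10 t=12ms: DENY
  req#11 t=13ms: ALLOW
  req#12 t=13ms: ALLOW
  req#13 t=18ms: ALLOW
  req#14 t=18ms: ALLOW
  req#15 t=20ms: DENY
  req#16 t=23ms: DENY
  req#17 t=23ms: DENY

Answer: AAAADDDDDDAAAADDD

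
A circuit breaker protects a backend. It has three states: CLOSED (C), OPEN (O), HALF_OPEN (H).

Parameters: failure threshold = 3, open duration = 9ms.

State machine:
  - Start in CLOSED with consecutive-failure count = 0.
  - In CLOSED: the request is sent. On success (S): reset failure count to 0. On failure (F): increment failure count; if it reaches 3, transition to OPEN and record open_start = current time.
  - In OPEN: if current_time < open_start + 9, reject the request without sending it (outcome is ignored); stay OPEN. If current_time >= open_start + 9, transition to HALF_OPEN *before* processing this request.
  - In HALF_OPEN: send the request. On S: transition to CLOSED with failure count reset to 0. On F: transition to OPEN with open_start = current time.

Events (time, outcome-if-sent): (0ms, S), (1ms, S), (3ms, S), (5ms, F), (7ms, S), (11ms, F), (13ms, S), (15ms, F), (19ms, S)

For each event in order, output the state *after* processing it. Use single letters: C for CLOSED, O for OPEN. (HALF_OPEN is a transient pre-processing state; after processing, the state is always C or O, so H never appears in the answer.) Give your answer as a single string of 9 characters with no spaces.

Answer: CCCCCCCCC

Derivation:
State after each event:
  event#1 t=0ms outcome=S: state=CLOSED
  event#2 t=1ms outcome=S: state=CLOSED
  event#3 t=3ms outcome=S: state=CLOSED
  event#4 t=5ms outcome=F: state=CLOSED
  event#5 t=7ms outcome=S: state=CLOSED
  event#6 t=11ms outcome=F: state=CLOSED
  event#7 t=13ms outcome=S: state=CLOSED
  event#8 t=15ms outcome=F: state=CLOSED
  event#9 t=19ms outcome=S: state=CLOSED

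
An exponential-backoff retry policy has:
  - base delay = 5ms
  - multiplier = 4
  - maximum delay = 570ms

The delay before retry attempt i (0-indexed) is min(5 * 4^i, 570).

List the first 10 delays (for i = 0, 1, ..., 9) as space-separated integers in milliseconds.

Computing each delay:
  i=0: min(5*4^0, 570) = 5
  i=1: min(5*4^1, 570) = 20
  i=2: min(5*4^2, 570) = 80
  i=3: min(5*4^3, 570) = 320
  i=4: min(5*4^4, 570) = 570
  i=5: min(5*4^5, 570) = 570
  i=6: min(5*4^6, 570) = 570
  i=7: min(5*4^7, 570) = 570
  i=8: min(5*4^8, 570) = 570
  i=9: min(5*4^9, 570) = 570

Answer: 5 20 80 320 570 570 570 570 570 570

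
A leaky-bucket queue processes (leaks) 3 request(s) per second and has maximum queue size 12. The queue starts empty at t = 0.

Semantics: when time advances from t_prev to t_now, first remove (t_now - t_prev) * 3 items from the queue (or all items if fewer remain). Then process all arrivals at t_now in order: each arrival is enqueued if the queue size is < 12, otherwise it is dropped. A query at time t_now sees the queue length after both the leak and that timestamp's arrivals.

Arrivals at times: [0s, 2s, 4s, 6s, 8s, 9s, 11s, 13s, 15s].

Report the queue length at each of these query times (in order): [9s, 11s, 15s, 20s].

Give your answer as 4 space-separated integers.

Answer: 1 1 1 0

Derivation:
Queue lengths at query times:
  query t=9s: backlog = 1
  query t=11s: backlog = 1
  query t=15s: backlog = 1
  query t=20s: backlog = 0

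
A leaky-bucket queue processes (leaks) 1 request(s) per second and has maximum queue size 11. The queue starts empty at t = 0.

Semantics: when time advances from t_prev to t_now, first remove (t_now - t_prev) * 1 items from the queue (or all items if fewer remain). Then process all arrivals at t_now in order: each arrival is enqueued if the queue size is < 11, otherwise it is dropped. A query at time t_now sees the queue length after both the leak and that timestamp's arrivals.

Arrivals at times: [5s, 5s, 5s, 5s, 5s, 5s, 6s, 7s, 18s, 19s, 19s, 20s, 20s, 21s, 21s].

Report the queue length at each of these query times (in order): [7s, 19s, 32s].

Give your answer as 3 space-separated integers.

Queue lengths at query times:
  query t=7s: backlog = 6
  query t=19s: backlog = 2
  query t=32s: backlog = 0

Answer: 6 2 0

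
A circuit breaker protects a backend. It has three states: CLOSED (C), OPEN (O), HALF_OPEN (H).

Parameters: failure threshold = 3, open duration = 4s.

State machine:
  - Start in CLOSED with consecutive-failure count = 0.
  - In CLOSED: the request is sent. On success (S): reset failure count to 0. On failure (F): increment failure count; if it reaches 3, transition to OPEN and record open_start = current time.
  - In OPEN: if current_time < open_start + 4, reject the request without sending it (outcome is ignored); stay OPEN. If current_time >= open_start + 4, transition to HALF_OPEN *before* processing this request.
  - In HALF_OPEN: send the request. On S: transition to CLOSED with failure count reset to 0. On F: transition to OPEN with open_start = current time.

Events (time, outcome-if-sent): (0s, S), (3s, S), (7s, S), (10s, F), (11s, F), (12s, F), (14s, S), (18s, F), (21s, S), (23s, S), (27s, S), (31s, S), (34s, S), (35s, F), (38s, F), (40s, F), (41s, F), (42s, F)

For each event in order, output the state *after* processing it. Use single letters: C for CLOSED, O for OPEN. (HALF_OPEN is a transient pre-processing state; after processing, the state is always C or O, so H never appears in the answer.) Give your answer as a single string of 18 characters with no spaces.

Answer: CCCCCOOOOCCCCCCOOO

Derivation:
State after each event:
  event#1 t=0s outcome=S: state=CLOSED
  event#2 t=3s outcome=S: state=CLOSED
  event#3 t=7s outcome=S: state=CLOSED
  event#4 t=10s outcome=F: state=CLOSED
  event#5 t=11s outcome=F: state=CLOSED
  event#6 t=12s outcome=F: state=OPEN
  event#7 t=14s outcome=S: state=OPEN
  event#8 t=18s outcome=F: state=OPEN
  event#9 t=21s outcome=S: state=OPEN
  event#10 t=23s outcome=S: state=CLOSED
  event#11 t=27s outcome=S: state=CLOSED
  event#12 t=31s outcome=S: state=CLOSED
  event#13 t=34s outcome=S: state=CLOSED
  event#14 t=35s outcome=F: state=CLOSED
  event#15 t=38s outcome=F: state=CLOSED
  event#16 t=40s outcome=F: state=OPEN
  event#17 t=41s outcome=F: state=OPEN
  event#18 t=42s outcome=F: state=OPEN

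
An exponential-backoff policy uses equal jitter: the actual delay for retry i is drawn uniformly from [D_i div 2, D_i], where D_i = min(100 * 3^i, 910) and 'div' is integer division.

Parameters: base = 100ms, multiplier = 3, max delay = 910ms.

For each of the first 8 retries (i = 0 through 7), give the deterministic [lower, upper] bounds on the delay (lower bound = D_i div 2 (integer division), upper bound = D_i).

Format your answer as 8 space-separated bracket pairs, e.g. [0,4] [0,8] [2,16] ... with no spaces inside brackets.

Computing bounds per retry:
  i=0: D_i=min(100*3^0,910)=100, bounds=[50,100]
  i=1: D_i=min(100*3^1,910)=300, bounds=[150,300]
  i=2: D_i=min(100*3^2,910)=900, bounds=[450,900]
  i=3: D_i=min(100*3^3,910)=910, bounds=[455,910]
  i=4: D_i=min(100*3^4,910)=910, bounds=[455,910]
  i=5: D_i=min(100*3^5,910)=910, bounds=[455,910]
  i=6: D_i=min(100*3^6,910)=910, bounds=[455,910]
  i=7: D_i=min(100*3^7,910)=910, bounds=[455,910]

Answer: [50,100] [150,300] [450,900] [455,910] [455,910] [455,910] [455,910] [455,910]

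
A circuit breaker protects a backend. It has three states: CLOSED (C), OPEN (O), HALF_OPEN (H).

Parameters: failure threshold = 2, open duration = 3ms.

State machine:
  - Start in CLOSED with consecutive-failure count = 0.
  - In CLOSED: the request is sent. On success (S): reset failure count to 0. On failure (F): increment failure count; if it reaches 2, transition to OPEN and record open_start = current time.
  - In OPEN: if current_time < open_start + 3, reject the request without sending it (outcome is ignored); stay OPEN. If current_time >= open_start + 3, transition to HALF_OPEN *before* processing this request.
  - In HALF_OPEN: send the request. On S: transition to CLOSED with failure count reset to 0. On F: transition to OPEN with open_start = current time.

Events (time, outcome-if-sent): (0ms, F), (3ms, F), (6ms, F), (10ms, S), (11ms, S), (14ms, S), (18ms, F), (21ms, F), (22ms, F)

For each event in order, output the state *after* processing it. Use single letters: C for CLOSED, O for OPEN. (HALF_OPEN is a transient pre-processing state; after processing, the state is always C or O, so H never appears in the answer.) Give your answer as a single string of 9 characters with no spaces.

State after each event:
  event#1 t=0ms outcome=F: state=CLOSED
  event#2 t=3ms outcome=F: state=OPEN
  event#3 t=6ms outcome=F: state=OPEN
  event#4 t=10ms outcome=S: state=CLOSED
  event#5 t=11ms outcome=S: state=CLOSED
  event#6 t=14ms outcome=S: state=CLOSED
  event#7 t=18ms outcome=F: state=CLOSED
  event#8 t=21ms outcome=F: state=OPEN
  event#9 t=22ms outcome=F: state=OPEN

Answer: COOCCCCOO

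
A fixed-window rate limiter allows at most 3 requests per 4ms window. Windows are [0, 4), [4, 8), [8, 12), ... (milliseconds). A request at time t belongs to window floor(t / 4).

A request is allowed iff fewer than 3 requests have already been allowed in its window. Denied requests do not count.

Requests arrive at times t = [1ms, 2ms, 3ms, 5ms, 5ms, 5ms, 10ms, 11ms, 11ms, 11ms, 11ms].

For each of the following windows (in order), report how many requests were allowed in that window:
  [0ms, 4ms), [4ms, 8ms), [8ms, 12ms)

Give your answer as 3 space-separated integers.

Answer: 3 3 3

Derivation:
Processing requests:
  req#1 t=1ms (window 0): ALLOW
  req#2 t=2ms (window 0): ALLOW
  req#3 t=3ms (window 0): ALLOW
  req#4 t=5ms (window 1): ALLOW
  req#5 t=5ms (window 1): ALLOW
  req#6 t=5ms (window 1): ALLOW
  req#7 t=10ms (window 2): ALLOW
  req#8 t=11ms (window 2): ALLOW
  req#9 t=11ms (window 2): ALLOW
  req#10 t=11ms (window 2): DENY
  req#11 t=11ms (window 2): DENY

Allowed counts by window: 3 3 3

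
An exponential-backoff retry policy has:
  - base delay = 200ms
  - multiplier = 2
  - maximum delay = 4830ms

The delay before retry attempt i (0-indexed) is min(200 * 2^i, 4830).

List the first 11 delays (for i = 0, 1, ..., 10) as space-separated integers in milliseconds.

Answer: 200 400 800 1600 3200 4830 4830 4830 4830 4830 4830

Derivation:
Computing each delay:
  i=0: min(200*2^0, 4830) = 200
  i=1: min(200*2^1, 4830) = 400
  i=2: min(200*2^2, 4830) = 800
  i=3: min(200*2^3, 4830) = 1600
  i=4: min(200*2^4, 4830) = 3200
  i=5: min(200*2^5, 4830) = 4830
  i=6: min(200*2^6, 4830) = 4830
  i=7: min(200*2^7, 4830) = 4830
  i=8: min(200*2^8, 4830) = 4830
  i=9: min(200*2^9, 4830) = 4830
  i=10: min(200*2^10, 4830) = 4830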